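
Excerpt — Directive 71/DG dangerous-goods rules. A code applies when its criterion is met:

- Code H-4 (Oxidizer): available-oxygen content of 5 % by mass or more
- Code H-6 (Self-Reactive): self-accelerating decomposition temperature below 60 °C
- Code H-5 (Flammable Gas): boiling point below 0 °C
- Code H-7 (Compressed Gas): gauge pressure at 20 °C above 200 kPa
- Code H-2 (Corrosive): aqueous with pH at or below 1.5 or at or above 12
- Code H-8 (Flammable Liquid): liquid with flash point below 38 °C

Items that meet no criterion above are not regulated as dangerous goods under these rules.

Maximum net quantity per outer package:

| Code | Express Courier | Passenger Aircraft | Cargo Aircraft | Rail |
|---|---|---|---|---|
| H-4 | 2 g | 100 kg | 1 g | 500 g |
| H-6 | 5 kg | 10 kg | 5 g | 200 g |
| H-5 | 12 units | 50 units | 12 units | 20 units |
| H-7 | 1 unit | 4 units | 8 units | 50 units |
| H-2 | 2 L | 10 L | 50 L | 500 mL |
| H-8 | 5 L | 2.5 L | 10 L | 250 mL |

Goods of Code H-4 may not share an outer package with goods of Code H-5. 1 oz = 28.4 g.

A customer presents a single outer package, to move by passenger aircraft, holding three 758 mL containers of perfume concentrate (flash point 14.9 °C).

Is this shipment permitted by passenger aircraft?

Yes

With flash point 14.9 °C (< 38 °C), the perfume concentrate falls in Code H-8.
Code H-8 quantity: three 758 mL containers = 2.274 L.
That is within the Code H-8 passenger aircraft limit of 2.5 L.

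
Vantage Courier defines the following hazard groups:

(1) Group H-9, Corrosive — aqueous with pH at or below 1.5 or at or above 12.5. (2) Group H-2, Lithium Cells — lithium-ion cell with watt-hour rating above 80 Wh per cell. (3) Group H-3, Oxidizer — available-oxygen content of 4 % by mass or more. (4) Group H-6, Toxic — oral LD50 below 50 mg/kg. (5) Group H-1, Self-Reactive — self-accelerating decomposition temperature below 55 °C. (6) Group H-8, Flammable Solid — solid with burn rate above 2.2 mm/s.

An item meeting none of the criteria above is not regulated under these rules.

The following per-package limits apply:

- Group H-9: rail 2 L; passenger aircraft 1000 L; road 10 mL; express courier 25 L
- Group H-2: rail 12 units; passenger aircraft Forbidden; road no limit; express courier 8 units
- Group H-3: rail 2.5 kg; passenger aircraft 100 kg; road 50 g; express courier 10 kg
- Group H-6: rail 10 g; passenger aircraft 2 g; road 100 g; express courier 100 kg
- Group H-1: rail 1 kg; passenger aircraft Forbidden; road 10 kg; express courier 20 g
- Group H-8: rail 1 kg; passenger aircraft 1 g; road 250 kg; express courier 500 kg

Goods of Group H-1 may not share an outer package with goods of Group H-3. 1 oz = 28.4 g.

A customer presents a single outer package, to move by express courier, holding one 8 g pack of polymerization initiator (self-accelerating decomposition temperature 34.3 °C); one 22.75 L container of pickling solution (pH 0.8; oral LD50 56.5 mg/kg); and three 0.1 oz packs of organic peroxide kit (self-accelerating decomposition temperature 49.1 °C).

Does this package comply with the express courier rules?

Yes

Self-accelerating decomposition temperature 34.3 °C meets the Group H-1 criterion (Self-Reactive), so the polymerization initiator is Group H-1.
With pH 0.8 (≤ 1.5), the pickling solution falls in Group H-9.
The organic peroxide kit has self-accelerating decomposition temperature 49.1 °C, which is < 55 °C, so it is Group H-1 (Self-Reactive).
Total Group H-1: 8 g + (three 0.1 oz packs = 8.52 g) = 16.52 g.
That is within the Group H-1 express courier limit of 20 g.
Group H-9 quantity: 22.75 L.
22.75 L ≤ 25 L (express courier limit, Group H-9) — within limit.
The segregation rule (Group H-1 with Group H-3) does not apply to Group H-1 with Group H-9.
Every hazard group is within its express courier limit and no segregation rule is violated.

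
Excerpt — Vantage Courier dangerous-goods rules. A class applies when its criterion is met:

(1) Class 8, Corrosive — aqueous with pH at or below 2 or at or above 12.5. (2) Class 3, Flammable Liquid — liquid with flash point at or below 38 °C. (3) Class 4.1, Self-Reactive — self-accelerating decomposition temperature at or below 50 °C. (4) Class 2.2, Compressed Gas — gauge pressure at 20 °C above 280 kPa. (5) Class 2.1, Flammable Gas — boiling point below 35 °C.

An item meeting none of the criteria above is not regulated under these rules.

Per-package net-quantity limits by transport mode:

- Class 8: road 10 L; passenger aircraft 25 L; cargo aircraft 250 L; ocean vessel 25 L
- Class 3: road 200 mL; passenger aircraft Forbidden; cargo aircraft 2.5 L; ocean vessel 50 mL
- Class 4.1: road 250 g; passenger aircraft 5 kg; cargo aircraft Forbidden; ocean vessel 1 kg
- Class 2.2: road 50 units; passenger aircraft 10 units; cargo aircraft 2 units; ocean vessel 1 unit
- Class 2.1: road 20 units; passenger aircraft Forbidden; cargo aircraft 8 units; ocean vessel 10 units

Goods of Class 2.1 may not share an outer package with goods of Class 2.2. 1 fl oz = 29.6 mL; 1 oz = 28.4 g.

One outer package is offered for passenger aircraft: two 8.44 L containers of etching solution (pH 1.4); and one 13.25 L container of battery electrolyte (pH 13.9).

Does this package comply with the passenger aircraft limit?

No

pH 1.4 meets the Class 8 criterion (Corrosive), so the etching solution is Class 8.
Battery electrolyte: pH 13.9 ≥ 12.5 → Class 8 (Corrosive).
Total Class 8: (two 8.44 L containers = 16.88 L) + 13.25 L = 30.13 L.
30.13 L exceeds the passenger aircraft limit of 25 L for Class 8.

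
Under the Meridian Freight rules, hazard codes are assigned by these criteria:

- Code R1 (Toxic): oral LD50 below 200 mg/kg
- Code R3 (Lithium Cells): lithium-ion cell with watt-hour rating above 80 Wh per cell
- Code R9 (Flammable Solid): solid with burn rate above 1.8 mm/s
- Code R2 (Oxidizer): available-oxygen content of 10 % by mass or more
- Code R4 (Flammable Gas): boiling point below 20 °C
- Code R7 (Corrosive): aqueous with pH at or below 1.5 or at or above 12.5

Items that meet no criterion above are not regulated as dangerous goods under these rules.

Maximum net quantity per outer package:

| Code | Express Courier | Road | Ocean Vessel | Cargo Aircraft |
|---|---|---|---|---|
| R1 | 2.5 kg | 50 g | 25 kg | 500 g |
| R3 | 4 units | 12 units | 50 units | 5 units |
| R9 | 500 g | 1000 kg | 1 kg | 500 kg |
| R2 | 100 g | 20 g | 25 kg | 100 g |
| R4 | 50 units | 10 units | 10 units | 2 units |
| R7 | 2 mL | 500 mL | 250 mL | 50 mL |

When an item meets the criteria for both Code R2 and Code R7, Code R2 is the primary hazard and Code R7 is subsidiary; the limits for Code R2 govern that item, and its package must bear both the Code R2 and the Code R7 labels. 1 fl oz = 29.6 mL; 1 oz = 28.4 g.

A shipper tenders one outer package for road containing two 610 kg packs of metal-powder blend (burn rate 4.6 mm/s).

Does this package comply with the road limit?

Burn rate 4.6 mm/s meets the Code R9 criterion (Flammable Solid), so the metal-powder blend is Code R9.
Code R9 quantity: two 610 kg packs = 1220 kg.
1220 kg > 1000 kg (road limit, Code R9) — over the limit.

No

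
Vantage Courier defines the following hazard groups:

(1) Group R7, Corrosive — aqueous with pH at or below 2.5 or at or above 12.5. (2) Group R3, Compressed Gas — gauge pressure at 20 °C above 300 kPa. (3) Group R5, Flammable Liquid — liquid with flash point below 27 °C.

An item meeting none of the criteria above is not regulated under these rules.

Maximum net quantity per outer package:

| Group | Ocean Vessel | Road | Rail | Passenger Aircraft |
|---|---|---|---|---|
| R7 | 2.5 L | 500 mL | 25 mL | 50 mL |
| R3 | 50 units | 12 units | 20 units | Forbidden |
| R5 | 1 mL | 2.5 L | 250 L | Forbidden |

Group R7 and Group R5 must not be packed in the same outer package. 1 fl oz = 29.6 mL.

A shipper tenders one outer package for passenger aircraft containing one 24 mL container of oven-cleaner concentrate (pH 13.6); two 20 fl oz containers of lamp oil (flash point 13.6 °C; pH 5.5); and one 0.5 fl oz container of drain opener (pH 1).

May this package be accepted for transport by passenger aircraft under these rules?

No

With pH 13.6 (≥ 12.5), the oven-cleaner concentrate falls in Group R7.
Lamp oil: flash point 13.6 °C < 27 °C → Group R5 (Flammable Liquid).
Drain opener: pH 1 ≤ 2.5 → Group R7 (Corrosive).
Group R7 net quantity: 24 mL + (one 0.5 fl oz container = 14.8 mL) = 38.8 mL.
38.8 mL ≤ 50 mL (passenger aircraft limit, Group R7) — within limit.
Group R5 quantity: two 20 fl oz containers = 1.184 L.
By passenger aircraft, Group R5 is Forbidden regardless of quantity.
Group R7 and Group R5 may not share an outer package.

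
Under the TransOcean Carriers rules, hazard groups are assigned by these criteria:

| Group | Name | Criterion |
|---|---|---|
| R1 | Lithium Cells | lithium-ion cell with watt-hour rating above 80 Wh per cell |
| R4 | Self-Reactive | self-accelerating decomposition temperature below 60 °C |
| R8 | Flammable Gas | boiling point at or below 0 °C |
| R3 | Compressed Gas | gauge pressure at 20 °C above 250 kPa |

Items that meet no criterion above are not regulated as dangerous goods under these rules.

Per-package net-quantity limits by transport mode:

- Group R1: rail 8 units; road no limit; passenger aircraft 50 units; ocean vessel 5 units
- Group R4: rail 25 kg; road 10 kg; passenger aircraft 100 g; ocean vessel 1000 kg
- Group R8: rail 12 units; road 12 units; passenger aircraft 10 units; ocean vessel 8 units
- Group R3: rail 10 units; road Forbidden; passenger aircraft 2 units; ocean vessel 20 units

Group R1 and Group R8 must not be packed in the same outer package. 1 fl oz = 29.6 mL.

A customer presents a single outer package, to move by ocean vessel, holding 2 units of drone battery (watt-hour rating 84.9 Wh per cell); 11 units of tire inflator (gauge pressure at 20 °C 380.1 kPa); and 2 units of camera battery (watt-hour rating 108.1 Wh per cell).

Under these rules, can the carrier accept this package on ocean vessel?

Yes

With watt-hour rating 84.9 Wh per cell (> 80 Wh per cell), the drone battery falls in Group R1.
With gauge pressure at 20 °C 380.1 kPa (> 250 kPa), the tire inflator falls in Group R3.
The camera battery has watt-hour rating 108.1 Wh per cell, which is > 80 Wh per cell, so it is Group R1 (Lithium Cells).
Group R1 net quantity: 2 units + 2 units = 4 units.
4 units ≤ 5 units (ocean vessel limit, Group R1) — within limit.
Group R3 quantity: 11 units.
11 units is within the ocean vessel limit of 20 units for Group R3.
The segregation rule (Group R1 with Group R8) does not apply to Group R1 with Group R3.
Every hazard group is within its ocean vessel limit and no segregation rule is violated.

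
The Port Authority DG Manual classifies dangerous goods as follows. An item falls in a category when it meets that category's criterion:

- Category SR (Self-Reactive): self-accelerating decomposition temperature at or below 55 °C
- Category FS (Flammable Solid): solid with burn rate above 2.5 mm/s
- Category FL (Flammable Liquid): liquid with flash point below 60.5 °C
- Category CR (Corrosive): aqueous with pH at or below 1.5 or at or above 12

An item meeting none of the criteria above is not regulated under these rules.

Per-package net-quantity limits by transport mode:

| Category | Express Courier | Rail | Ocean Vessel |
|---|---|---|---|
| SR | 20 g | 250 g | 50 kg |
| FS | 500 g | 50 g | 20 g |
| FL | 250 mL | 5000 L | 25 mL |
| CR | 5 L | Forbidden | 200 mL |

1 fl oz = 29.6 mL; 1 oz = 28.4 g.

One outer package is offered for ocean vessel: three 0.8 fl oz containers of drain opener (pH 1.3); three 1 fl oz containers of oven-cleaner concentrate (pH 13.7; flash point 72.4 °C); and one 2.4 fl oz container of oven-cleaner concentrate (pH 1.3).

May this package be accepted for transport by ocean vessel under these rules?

No

The drain opener has pH 1.3, which is ≤ 1.5, so it is Category CR (Corrosive).
The oven-cleaner concentrate has pH 13.7, which is ≥ 12, so it is Category CR (Corrosive).
Oven-cleaner concentrate: pH 1.3 ≤ 1.5 → Category CR (Corrosive).
Category CR net quantity: (three 0.8 fl oz containers = 71.04 mL) + (three 1 fl oz containers = 88.8 mL) + (one 2.4 fl oz container = 71.04 mL) = 230.88 mL.
That exceeds the Category CR ocean vessel limit of 200 mL.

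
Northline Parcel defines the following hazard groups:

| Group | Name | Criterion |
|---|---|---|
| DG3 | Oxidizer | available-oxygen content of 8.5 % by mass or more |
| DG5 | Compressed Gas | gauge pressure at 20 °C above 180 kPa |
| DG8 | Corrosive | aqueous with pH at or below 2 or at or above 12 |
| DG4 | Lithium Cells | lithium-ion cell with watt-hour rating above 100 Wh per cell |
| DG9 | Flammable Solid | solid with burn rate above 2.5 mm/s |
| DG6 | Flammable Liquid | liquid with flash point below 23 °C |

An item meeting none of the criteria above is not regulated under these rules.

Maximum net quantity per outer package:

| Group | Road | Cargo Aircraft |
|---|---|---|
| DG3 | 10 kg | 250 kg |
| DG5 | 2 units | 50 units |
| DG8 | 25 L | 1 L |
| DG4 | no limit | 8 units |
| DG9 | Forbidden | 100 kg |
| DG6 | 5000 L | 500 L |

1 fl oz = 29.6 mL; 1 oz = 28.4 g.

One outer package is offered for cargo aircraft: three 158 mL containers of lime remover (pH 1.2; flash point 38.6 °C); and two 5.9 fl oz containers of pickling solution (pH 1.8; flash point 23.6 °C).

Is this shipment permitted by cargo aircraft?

Yes

The lime remover has pH 1.2, which is ≤ 2, so it is Group DG8 (Corrosive).
Pickling solution: pH 1.8 ≤ 2 → Group DG8 (Corrosive).
Total Group DG8: (three 158 mL containers = 474 mL) + (two 5.9 fl oz containers = 349.28 mL) = 823.28 mL.
That is within the Group DG8 cargo aircraft limit of 1 L.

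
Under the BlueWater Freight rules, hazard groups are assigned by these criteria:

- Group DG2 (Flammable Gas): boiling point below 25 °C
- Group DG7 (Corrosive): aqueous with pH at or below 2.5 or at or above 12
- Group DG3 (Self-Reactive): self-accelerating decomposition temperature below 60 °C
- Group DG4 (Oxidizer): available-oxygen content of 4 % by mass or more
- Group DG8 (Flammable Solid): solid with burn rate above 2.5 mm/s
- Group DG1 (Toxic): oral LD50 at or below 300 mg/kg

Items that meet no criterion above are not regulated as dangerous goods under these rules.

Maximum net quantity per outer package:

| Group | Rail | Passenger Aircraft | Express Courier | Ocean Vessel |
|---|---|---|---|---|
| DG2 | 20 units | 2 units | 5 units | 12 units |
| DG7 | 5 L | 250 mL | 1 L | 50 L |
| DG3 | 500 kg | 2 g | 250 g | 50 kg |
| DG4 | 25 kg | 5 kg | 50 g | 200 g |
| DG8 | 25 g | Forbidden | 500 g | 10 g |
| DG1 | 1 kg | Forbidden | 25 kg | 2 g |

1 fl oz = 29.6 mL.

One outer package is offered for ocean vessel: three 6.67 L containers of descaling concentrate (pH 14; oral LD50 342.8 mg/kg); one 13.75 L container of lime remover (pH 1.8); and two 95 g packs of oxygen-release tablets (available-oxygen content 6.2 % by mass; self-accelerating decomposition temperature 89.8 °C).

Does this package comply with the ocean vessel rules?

Yes

With pH 14 (≥ 12), the descaling concentrate falls in Group DG7.
Lime remover: pH 1.8 ≤ 2.5 → Group DG7 (Corrosive).
Available-oxygen content 6.2 % by mass meets the Group DG4 criterion (Oxidizer), so the oxygen-release tablets are Group DG4.
Group DG4 quantity: two 95 g packs = 190 g.
190 g ≤ 200 g (ocean vessel limit, Group DG4) — within limit.
Total Group DG7: (three 6.67 L containers = 20.01 L) + 13.75 L = 33.76 L.
33.76 L ≤ 50 L (ocean vessel limit, Group DG7) — within limit.
Every hazard group is within its ocean vessel limit and no segregation rule is violated.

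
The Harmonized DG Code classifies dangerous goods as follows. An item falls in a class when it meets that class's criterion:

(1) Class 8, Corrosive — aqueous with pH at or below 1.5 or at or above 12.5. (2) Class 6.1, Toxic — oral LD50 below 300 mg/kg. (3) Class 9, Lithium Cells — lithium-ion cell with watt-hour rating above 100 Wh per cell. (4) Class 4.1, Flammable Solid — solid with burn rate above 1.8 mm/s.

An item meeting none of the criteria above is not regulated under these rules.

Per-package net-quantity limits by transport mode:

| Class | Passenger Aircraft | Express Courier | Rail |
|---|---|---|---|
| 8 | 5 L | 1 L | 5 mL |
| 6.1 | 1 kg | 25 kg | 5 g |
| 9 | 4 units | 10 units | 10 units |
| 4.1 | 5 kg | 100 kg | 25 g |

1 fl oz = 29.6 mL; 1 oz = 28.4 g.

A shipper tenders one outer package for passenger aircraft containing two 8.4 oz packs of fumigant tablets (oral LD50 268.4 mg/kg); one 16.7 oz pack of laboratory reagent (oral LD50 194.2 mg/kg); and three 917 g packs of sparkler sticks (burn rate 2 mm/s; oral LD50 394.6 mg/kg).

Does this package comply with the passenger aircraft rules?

With oral LD50 268.4 mg/kg (< 300 mg/kg), the fumigant tablets fall in Class 6.1.
The laboratory reagent has oral LD50 194.2 mg/kg, which is < 300 mg/kg, so it is Class 6.1 (Toxic).
Sparkler sticks: burn rate 2 mm/s > 1.8 mm/s → Class 4.1 (Flammable Solid).
Class 4.1 quantity: three 917 g packs = 2.751 kg.
2.751 kg ≤ 5 kg (passenger aircraft limit, Class 4.1) — within limit.
Total Class 6.1: (two 8.4 oz packs = 477.12 g) + (one 16.7 oz pack = 474.28 g) = 951.4 g.
951.4 g ≤ 1 kg (passenger aircraft limit, Class 6.1) — within limit.
Every hazard class is within its passenger aircraft limit and no segregation rule is violated.

Yes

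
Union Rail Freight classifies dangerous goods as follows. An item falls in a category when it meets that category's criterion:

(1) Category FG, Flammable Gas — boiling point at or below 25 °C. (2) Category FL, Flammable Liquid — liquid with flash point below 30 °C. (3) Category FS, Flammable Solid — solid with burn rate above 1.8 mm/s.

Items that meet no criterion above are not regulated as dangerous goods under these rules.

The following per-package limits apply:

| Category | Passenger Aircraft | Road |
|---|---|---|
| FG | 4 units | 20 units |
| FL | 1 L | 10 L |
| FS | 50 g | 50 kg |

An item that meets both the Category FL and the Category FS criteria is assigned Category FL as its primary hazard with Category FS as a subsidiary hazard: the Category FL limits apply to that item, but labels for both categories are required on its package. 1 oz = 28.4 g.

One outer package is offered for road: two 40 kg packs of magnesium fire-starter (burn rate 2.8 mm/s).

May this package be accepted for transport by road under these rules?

Burn rate 2.8 mm/s meets the Category FS criterion (Flammable Solid), so the magnesium fire-starter is Category FS.
Category FS quantity: two 40 kg packs = 80 kg.
That exceeds the Category FS road limit of 50 kg.

No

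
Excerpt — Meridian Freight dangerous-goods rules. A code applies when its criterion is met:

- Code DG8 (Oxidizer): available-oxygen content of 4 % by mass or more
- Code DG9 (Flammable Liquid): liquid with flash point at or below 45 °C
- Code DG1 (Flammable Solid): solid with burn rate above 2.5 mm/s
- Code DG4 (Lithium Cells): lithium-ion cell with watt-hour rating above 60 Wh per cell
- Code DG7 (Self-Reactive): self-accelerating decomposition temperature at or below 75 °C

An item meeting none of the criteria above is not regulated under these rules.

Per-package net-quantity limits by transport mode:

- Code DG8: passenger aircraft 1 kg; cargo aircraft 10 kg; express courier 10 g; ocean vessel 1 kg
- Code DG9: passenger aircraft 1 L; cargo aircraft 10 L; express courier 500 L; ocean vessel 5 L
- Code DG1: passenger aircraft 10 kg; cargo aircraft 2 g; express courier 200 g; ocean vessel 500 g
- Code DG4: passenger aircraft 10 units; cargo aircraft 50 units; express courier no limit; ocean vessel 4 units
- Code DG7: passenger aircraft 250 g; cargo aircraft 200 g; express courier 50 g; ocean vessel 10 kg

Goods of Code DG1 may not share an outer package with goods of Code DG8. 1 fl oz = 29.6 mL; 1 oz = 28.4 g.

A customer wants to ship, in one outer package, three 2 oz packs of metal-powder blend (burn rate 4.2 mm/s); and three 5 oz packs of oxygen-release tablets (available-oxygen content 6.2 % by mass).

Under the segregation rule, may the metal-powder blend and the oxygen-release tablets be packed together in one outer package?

With burn rate 4.2 mm/s (> 2.5 mm/s), the metal-powder blend falls in Code DG1.
Available-oxygen content 6.2 % by mass meets the Code DG8 criterion (Oxidizer), so the oxygen-release tablets are Code DG8.
Code DG1 and Code DG8 may not share an outer package.

No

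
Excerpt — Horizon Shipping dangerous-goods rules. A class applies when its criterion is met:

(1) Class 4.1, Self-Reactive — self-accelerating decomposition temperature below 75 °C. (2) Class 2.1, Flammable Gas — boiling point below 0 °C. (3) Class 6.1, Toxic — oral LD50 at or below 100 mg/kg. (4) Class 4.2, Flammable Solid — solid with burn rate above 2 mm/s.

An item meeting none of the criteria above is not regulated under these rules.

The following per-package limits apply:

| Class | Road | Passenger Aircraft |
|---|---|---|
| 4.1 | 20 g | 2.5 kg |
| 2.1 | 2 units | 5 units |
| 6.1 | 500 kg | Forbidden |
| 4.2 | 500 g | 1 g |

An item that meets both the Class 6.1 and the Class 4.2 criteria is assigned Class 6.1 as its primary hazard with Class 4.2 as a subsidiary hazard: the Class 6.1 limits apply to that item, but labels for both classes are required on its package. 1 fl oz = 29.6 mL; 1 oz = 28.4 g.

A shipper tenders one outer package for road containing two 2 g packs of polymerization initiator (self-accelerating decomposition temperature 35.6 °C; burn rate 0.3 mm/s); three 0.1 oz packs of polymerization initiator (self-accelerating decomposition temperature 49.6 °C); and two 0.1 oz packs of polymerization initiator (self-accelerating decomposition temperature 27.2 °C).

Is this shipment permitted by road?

Yes

Polymerization initiator: self-accelerating decomposition temperature 35.6 °C < 75 °C → Class 4.1 (Self-Reactive).
The polymerization initiator has self-accelerating decomposition temperature 49.6 °C, which is < 75 °C, so it is Class 4.1 (Self-Reactive).
The polymerization initiator has self-accelerating decomposition temperature 27.2 °C, which is < 75 °C, so it is Class 4.1 (Self-Reactive).
Total Class 4.1: (two 2 g packs = 4 g) + (three 0.1 oz packs = 8.52 g) + (two 0.1 oz packs = 5.68 g) = 18.2 g.
18.2 g ≤ 20 g (road limit, Class 4.1) — within limit.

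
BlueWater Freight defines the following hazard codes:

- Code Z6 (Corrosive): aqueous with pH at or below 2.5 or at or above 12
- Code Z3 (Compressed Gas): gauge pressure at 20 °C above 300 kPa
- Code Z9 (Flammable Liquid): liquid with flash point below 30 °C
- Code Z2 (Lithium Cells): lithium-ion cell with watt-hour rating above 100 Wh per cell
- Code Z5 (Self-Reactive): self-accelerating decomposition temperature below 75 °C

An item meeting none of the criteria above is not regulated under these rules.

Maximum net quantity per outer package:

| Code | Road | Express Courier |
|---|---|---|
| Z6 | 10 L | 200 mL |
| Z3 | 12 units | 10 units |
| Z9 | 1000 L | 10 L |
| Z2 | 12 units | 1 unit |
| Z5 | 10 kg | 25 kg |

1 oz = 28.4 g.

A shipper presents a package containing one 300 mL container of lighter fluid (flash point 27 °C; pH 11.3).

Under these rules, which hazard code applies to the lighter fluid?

Flash point 27 °C meets the Code Z9 criterion (Flammable Liquid), so the lighter fluid is Code Z9.

Code Z9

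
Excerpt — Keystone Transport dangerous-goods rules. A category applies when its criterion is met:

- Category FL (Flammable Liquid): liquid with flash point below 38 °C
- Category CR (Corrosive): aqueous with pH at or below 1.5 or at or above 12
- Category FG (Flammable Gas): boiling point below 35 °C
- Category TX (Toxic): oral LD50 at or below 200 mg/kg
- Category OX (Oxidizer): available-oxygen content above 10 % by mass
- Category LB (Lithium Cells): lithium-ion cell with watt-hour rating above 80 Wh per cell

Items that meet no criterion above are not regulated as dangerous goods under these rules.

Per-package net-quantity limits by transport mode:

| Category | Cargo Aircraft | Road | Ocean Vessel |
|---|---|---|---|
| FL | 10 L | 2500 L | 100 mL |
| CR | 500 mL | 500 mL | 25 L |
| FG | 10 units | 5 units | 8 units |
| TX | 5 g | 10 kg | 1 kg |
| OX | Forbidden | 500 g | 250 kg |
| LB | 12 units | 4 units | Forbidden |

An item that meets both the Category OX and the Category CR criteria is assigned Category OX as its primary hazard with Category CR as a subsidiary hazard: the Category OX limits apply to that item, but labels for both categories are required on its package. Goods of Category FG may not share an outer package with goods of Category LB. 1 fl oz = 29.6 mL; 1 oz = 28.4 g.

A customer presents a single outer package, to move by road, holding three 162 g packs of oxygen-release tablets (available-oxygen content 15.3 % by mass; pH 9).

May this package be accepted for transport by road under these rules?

Oxygen-release tablets: available-oxygen content 15.3 % by mass > 10 % by mass → Category OX (Oxidizer).
Category OX quantity: three 162 g packs = 486 g.
That is within the Category OX road limit of 500 g.

Yes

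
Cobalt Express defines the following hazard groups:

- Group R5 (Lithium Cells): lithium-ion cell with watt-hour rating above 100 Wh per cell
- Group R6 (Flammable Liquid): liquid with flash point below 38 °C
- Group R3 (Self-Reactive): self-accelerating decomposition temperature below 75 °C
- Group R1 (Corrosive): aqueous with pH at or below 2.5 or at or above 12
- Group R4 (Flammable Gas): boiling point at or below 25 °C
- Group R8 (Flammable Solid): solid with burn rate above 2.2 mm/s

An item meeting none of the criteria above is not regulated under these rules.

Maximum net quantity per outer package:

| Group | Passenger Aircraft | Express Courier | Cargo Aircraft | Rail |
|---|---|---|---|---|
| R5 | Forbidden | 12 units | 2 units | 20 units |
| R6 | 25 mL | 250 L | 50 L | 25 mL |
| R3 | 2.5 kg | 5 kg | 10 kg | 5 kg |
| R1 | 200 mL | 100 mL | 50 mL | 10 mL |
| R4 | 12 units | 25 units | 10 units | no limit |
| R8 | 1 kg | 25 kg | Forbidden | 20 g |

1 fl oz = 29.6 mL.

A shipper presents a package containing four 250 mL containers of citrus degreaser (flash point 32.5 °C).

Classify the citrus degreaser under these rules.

Group R6

With flash point 32.5 °C (< 38 °C), the citrus degreaser falls in Group R6.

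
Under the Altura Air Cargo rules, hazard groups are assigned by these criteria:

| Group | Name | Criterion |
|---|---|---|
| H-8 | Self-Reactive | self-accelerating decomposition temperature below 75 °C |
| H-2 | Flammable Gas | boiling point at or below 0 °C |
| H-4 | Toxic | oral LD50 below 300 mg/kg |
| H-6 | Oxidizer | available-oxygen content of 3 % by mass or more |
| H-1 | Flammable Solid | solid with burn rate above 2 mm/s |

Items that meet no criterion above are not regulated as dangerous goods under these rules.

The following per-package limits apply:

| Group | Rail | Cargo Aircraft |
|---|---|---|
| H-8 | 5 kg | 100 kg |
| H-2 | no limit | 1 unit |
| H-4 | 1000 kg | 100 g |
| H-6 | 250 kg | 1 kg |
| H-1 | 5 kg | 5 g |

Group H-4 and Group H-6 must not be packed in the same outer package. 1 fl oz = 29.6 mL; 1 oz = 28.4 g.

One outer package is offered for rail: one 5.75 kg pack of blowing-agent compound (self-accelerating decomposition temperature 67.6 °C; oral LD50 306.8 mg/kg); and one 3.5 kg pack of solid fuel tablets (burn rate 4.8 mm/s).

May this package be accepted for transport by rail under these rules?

No

Blowing-agent compound: self-accelerating decomposition temperature 67.6 °C < 75 °C → Group H-8 (Self-Reactive).
The solid fuel tablets have burn rate 4.8 mm/s, which is > 2 mm/s, so they are Group H-1 (Flammable Solid).
Group H-8 quantity: 5.75 kg.
5.75 kg exceeds the rail limit of 5 kg for Group H-8.
Group H-1 quantity: 3.5 kg.
That is within the Group H-1 rail limit of 5 kg.
The segregation rule (Group H-4 with Group H-6) does not apply to Group H-8 with Group H-1.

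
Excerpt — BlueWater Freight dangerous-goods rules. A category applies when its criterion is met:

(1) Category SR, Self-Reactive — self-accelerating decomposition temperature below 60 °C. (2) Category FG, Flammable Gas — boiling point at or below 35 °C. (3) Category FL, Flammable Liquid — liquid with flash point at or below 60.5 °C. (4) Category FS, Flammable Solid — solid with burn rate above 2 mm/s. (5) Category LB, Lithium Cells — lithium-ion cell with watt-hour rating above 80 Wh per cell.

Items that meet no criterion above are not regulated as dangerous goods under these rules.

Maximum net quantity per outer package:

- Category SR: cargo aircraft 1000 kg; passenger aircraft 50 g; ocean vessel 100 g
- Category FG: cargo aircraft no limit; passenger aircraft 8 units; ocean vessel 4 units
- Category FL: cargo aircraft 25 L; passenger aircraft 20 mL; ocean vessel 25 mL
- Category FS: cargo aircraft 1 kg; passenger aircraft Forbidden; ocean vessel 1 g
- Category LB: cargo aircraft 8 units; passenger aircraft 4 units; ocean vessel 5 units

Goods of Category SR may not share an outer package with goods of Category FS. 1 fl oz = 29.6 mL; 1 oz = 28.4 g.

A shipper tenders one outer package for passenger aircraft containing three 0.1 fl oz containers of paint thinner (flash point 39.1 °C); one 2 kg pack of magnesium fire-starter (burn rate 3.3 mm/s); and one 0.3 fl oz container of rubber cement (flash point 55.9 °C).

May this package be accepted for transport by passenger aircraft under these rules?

No

Flash point 39.1 °C meets the Category FL criterion (Flammable Liquid), so the paint thinner is Category FL.
With burn rate 3.3 mm/s (> 2 mm/s), the magnesium fire-starter falls in Category FS.
The rubber cement has flash point 55.9 °C, which is ≤ 60.5 °C, so it is Category FL (Flammable Liquid).
Category FL net quantity: (three 0.1 fl oz containers = 8.88 mL) + (one 0.3 fl oz container = 8.88 mL) = 17.76 mL.
17.76 mL ≤ 20 mL (passenger aircraft limit, Category FL) — within limit.
Category FS quantity: 2 kg.
By passenger aircraft, Category FS is Forbidden regardless of quantity.
The segregation rule (Category SR with Category FS) does not apply to Category FL with Category FS.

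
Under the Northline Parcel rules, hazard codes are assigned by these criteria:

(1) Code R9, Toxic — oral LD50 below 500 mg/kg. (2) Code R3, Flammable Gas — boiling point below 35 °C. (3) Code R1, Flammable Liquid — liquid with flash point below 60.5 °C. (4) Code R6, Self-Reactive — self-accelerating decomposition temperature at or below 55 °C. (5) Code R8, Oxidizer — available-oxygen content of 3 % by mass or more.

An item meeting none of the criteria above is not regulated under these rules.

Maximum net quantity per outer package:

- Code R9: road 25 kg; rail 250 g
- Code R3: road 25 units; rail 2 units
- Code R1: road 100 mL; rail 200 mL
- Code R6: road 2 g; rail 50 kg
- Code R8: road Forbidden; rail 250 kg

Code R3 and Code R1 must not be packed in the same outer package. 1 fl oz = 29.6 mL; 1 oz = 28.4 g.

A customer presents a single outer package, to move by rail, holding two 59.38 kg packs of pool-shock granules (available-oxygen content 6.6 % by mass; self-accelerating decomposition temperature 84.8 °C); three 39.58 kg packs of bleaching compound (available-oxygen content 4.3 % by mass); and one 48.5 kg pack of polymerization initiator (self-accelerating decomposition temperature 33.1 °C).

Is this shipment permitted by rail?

With available-oxygen content 6.6 % by mass (≥ 3 % by mass), the pool-shock granules fall in Code R8.
Available-oxygen content 4.3 % by mass meets the Code R8 criterion (Oxidizer), so the bleaching compound is Code R8.
The polymerization initiator has self-accelerating decomposition temperature 33.1 °C, which is ≤ 55 °C, so it is Code R6 (Self-Reactive).
Code R8 net quantity: (two 59.38 kg packs = 118.76 kg) + (three 39.58 kg packs = 118.74 kg) = 237.5 kg.
That is within the Code R8 rail limit of 250 kg.
Code R6 quantity: 48.5 kg.
48.5 kg is within the rail limit of 50 kg for Code R6.
The segregation rule (Code R3 with Code R1) does not apply to Code R8 with Code R6.
Every hazard code is within its rail limit and no segregation rule is violated.

Yes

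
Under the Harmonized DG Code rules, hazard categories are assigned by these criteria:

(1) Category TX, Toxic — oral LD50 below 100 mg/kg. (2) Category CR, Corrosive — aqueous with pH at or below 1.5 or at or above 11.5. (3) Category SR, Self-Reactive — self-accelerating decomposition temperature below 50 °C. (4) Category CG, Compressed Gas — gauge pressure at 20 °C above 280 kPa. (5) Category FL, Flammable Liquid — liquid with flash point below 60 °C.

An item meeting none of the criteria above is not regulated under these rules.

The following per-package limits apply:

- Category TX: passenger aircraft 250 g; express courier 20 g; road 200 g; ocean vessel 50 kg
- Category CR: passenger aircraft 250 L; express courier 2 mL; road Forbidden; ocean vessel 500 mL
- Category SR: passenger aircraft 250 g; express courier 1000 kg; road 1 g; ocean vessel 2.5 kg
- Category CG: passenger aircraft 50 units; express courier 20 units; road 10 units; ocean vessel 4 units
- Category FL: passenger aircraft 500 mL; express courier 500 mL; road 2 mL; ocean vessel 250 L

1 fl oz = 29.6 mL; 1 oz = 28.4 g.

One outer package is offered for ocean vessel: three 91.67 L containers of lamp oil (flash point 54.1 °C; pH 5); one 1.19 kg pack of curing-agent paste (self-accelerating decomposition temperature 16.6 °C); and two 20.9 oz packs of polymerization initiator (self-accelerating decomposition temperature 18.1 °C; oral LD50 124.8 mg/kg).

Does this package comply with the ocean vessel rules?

Flash point 54.1 °C meets the Category FL criterion (Flammable Liquid), so the lamp oil is Category FL.
The curing-agent paste has self-accelerating decomposition temperature 16.6 °C, which is < 50 °C, so it is Category SR (Self-Reactive).
Self-accelerating decomposition temperature 18.1 °C meets the Category SR criterion (Self-Reactive), so the polymerization initiator is Category SR.
Total Category SR: 1.19 kg + (two 20.9 oz packs = 1187.12 g) = 2377.12 g.
2377.12 g ≤ 2.5 kg (ocean vessel limit, Category SR) — within limit.
Category FL quantity: three 91.67 L containers = 275.01 L.
275.01 L > 250 L (ocean vessel limit, Category FL) — over the limit.

No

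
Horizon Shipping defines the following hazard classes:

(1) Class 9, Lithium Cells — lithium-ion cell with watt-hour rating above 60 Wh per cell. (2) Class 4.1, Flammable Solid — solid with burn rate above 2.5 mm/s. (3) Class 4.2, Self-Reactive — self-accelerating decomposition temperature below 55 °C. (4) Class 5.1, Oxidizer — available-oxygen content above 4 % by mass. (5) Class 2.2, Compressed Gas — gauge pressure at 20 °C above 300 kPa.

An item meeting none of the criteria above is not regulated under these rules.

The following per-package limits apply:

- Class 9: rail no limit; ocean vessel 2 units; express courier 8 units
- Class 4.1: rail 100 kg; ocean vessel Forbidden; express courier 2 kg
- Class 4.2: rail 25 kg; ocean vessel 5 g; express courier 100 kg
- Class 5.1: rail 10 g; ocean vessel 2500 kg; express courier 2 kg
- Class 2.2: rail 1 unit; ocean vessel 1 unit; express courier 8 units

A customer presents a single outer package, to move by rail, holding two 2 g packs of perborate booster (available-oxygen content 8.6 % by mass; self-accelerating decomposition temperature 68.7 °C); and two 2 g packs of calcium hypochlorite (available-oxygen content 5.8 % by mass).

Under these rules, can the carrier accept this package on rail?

With available-oxygen content 8.6 % by mass (> 4 % by mass), the perborate booster falls in Class 5.1.
With available-oxygen content 5.8 % by mass (> 4 % by mass), the calcium hypochlorite falls in Class 5.1.
Total Class 5.1: (two 2 g packs = 4 g) + (two 2 g packs = 4 g) = 8 g.
That is within the Class 5.1 rail limit of 10 g.

Yes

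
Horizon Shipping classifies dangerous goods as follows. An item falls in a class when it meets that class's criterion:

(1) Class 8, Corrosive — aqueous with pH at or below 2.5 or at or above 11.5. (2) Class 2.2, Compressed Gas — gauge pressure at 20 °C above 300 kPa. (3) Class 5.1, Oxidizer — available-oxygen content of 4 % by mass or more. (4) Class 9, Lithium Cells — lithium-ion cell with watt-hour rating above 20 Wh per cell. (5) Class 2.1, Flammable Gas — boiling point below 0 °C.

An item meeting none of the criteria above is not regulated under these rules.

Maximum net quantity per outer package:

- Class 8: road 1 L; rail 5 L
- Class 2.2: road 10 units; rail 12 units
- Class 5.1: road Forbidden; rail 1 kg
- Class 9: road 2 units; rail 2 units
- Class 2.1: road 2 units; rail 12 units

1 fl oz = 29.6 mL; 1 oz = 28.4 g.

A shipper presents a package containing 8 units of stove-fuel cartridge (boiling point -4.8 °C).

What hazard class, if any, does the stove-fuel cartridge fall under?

The stove-fuel cartridge has boiling point -4.8 °C, which is < 0 °C, so it is Class 2.1 (Flammable Gas).

Class 2.1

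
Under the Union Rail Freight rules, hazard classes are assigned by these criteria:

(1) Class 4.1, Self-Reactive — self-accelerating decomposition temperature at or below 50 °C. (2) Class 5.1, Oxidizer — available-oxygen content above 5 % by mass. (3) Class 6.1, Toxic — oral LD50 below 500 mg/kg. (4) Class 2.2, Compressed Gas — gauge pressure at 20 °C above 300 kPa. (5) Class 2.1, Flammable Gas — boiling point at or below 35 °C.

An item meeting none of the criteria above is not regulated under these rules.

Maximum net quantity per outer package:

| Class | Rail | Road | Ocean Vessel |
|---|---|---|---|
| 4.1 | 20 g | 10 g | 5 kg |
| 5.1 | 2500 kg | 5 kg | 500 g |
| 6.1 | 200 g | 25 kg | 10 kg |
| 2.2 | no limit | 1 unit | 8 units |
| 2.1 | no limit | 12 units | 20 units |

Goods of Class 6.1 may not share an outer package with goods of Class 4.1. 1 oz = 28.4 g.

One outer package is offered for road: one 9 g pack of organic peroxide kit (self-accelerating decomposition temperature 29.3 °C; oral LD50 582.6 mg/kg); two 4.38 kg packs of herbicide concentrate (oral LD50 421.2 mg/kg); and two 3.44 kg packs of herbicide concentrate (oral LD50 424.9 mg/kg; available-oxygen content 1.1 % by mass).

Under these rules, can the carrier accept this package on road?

No

Self-accelerating decomposition temperature 29.3 °C meets the Class 4.1 criterion (Self-Reactive), so the organic peroxide kit is Class 4.1.
Herbicide concentrate: oral LD50 421.2 mg/kg < 500 mg/kg → Class 6.1 (Toxic).
With oral LD50 424.9 mg/kg (< 500 mg/kg), the herbicide concentrate falls in Class 6.1.
Class 6.1 net quantity: (two 4.38 kg packs = 8.76 kg) + (two 3.44 kg packs = 6.88 kg) = 15.64 kg.
15.64 kg is within the road limit of 25 kg for Class 6.1.
Class 4.1 quantity: 9 g.
9 g ≤ 10 g (road limit, Class 4.1) — within limit.
Class 6.1 and Class 4.1 may not share an outer package.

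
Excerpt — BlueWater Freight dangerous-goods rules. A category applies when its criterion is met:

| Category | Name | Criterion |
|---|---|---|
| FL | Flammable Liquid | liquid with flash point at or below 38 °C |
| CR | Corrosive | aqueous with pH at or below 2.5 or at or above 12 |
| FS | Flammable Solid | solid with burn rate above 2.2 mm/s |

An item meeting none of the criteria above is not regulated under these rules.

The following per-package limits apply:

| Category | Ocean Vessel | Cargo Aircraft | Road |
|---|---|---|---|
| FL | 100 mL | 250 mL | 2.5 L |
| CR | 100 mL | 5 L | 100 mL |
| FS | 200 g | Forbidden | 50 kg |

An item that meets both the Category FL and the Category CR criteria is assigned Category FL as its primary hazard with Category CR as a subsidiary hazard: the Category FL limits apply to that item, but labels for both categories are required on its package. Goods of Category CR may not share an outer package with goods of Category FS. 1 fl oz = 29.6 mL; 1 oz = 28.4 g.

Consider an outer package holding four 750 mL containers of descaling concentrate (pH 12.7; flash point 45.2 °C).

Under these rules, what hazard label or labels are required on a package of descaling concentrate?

Descaling concentrate: pH 12.7 ≥ 12 → Category CR (Corrosive).
Only the Category CR label is required.

Category CR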